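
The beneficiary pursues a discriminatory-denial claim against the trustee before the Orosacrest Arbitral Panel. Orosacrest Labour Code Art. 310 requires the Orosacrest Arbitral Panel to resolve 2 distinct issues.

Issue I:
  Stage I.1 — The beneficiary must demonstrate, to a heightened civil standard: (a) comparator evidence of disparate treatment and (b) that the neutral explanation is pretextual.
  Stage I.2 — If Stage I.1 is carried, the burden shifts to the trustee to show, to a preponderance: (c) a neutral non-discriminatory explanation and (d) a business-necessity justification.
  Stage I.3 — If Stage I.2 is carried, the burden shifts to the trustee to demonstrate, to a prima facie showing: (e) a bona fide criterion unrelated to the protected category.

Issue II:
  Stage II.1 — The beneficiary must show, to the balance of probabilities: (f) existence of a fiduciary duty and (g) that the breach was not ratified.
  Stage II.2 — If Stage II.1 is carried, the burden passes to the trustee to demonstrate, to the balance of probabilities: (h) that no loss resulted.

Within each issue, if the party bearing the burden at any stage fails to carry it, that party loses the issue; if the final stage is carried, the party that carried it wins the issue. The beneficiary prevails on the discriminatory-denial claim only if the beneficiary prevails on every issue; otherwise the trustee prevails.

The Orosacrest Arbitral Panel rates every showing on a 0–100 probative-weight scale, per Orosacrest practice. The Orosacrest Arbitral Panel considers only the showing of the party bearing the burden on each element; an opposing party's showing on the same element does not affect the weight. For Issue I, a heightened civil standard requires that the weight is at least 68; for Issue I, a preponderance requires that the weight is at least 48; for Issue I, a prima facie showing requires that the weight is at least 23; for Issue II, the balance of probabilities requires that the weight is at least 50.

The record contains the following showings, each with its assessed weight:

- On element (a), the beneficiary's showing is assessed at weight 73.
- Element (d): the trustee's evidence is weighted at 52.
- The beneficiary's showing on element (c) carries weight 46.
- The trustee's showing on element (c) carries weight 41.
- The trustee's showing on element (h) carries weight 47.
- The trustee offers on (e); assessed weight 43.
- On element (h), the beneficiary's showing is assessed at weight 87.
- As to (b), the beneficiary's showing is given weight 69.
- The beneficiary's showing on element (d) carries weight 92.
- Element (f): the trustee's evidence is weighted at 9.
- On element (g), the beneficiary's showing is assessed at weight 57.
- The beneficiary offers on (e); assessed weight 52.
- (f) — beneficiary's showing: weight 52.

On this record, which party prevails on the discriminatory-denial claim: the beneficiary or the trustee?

— Issue I —
At Stage I.1 the beneficiary must meet a heightened civil standard (weight is at least 68): on (a) the weight is 73, ≥ 68, so (a) meets the standard; on (b) the weight is 69, which does reach 68, so (b) meets the standard.
  Stage I.1 carried; the burden shifts to the trustee.
At Stage I.2 the trustee must meet a preponderance (weight is at least 48): on (c) the weight is 41 (the beneficiary's 46 is given no effect), < 48, so (c) does not meet the standard; on (d) the weight is 52 (the beneficiary's 92 is given no effect), ≥ 48, so (d) meets the standard.
  Stage I.2 not carried; the trustee fails its burden.
So the beneficiary prevails on this issue.
— Issue II —
Stage II.1 — burden on beneficiary; standard: the balance of probabilities (weight is at least 50).
    (f): 52 (trustee's 9 disregarded) ≥ 50 [met]
    (g): 57 ≥ 50 [met]
  All elements met. The burden passes to the trustee.
Stage II.2 — burden on trustee; standard: the balance of probabilities (weight is at least 50).
    (h): 47 (beneficiary's 87 disregarded) < 50 [not met]
  Stage II.2 not carried; the trustee fails its burden.
The beneficiary prevails on this issue.
Per-issue: Issue I → beneficiary; Issue II → beneficiary. The beneficiary must prevail on every issue; overall, the beneficiary prevails.

beneficiary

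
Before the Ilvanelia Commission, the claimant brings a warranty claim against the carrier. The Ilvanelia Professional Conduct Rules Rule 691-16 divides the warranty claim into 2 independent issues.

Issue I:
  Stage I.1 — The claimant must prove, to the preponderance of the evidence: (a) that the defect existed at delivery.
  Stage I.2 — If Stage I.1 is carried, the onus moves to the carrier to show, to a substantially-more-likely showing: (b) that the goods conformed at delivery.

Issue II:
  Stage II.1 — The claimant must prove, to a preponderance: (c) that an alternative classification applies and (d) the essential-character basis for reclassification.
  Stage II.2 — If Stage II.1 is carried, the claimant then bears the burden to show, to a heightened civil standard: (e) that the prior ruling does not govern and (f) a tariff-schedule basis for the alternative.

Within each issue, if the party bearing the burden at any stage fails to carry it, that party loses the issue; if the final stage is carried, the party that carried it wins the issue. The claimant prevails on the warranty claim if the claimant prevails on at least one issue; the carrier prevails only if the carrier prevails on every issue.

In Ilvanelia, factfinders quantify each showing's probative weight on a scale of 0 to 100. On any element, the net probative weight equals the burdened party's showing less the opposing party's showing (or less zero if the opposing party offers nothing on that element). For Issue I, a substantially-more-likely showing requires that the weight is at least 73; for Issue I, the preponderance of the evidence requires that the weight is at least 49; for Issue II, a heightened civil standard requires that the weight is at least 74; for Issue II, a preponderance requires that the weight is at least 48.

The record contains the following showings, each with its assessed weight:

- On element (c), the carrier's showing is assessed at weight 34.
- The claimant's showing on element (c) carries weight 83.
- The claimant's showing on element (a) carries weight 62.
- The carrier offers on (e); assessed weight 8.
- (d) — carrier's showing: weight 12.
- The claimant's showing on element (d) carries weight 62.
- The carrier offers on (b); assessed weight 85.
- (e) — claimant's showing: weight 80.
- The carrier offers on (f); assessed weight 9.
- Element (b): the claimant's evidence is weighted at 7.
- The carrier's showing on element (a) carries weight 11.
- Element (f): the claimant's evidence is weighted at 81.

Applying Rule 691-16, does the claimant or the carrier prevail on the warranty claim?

carrier

— Issue I —
Stage I.1 — burden on claimant; standard: the preponderance of the evidence (weight is at least 49).
    (a): 62 − 11 = 51 ≥ 49 [met]
  All elements met. The burden passes to the carrier.
Stage I.2 — burden on carrier; standard: a substantially-more-likely showing (weight is at least 73).
    (b): 85 − 7 = 78 ≥ 73 [met]
  Stage I.2 carried; the final stage is satisfied.
With every stage satisfied, the carrier prevails on this issue.
— Issue II —
Stage II.1 — burden on claimant; standard: a preponderance (weight is at least 48).
    (c): 83 − 34 = 49 ≥ 48 [met]
    (d): 62 − 12 = 50 ≥ 48 [met]
  Stage II.1 is satisfied; the claimant continues to bear the burden.
Stage II.2 — burden on claimant; standard: a heightened civil standard (weight is at least 74).
    (e): 80 − 8 = 72 < 74 [not met]
    (f): 81 − 9 = 72 < 74 [not met]
  Not every element is met, so the claimant fails to carry Stage II.2.
The analysis ends at Stage II.2; the carrier prevails on this issue.
Per-issue: Issue I → carrier; Issue II → carrier. The claimant must prevail on at least one issue; overall, the carrier prevails.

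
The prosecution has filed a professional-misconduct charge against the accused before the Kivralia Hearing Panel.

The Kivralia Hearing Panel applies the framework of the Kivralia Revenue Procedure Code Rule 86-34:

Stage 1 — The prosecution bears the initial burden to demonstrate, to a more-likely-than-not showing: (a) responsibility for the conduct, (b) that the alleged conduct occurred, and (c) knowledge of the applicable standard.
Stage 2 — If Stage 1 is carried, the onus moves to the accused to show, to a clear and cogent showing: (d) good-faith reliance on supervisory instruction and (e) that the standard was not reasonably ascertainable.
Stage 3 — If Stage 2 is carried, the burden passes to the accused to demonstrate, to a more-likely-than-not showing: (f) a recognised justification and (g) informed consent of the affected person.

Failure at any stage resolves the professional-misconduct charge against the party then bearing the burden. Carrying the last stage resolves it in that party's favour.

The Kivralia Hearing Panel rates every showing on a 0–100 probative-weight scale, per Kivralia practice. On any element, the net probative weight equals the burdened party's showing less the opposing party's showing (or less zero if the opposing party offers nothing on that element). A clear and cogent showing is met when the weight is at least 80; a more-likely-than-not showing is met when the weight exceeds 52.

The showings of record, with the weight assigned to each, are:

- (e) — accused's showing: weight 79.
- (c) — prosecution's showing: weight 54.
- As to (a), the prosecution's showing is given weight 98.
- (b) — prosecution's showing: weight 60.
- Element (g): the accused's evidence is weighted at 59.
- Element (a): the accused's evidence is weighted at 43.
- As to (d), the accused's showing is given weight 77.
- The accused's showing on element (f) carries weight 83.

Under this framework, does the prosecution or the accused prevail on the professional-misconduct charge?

prosecution

Stage 1 — burden on prosecution; standard: a more-likely-than-not showing (weight exceeds 52).
    (a): 98 − 43 = 55 > 52 [met]
    (b): 60 > 52 [met]
    (c): 54 > 52 [met]
  Stage 1 is satisfied; the onus moves to the accused.
Stage 2 — burden on accused; standard: a clear and cogent showing (weight is at least 80).
    (d): 77 < 80 [not met]
    (e): 79 < 80 [not met]
  Not every element is met, so the accused fails to carry Stage 2.
The prosecution prevails.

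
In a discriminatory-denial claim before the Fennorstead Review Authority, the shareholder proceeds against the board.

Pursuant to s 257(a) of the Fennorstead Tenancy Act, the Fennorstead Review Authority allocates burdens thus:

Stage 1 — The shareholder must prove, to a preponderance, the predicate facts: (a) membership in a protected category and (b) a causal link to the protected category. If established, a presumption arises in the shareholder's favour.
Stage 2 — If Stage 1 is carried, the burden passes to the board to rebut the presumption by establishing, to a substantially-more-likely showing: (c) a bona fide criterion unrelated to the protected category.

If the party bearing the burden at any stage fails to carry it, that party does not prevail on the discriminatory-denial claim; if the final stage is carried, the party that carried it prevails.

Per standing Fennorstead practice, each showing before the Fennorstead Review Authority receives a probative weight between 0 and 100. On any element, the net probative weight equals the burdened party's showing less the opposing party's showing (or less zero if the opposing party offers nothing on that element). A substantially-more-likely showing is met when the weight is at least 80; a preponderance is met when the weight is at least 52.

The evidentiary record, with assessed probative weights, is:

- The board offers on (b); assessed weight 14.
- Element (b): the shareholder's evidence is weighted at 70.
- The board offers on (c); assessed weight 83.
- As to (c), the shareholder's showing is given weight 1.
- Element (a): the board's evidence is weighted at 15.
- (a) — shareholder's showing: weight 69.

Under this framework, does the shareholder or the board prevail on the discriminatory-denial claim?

Stage 1 (shareholder, a preponderance, weight is at least 52): (a) net 69−15=54 ≥ 52 — meets; (b) net 70−14=56 ≥ 52 — meets.
  All elements met. The burden passes to the board.
Stage 2 (board, a substantially-more-likely showing, weight is at least 80): (c) net 83−1=82 ≥ 80 — meets.
  All elements met at the final stage.
With every stage satisfied, the board prevails.

board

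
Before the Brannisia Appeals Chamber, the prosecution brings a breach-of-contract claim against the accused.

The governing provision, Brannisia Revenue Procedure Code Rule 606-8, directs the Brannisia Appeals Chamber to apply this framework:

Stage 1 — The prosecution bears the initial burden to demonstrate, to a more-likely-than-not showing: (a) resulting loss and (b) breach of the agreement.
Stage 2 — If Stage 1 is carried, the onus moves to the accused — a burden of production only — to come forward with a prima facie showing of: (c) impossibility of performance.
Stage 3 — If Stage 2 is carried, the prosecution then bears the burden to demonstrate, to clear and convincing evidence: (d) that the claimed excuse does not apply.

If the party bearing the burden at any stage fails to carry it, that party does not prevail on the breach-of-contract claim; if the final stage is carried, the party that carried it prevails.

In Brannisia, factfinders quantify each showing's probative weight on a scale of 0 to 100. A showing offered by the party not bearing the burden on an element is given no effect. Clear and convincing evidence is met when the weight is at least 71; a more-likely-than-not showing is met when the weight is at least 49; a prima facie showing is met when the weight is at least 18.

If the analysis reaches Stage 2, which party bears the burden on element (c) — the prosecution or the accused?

accused

Stage 2's rule assigns the burden to the accused (to a prima facie showing).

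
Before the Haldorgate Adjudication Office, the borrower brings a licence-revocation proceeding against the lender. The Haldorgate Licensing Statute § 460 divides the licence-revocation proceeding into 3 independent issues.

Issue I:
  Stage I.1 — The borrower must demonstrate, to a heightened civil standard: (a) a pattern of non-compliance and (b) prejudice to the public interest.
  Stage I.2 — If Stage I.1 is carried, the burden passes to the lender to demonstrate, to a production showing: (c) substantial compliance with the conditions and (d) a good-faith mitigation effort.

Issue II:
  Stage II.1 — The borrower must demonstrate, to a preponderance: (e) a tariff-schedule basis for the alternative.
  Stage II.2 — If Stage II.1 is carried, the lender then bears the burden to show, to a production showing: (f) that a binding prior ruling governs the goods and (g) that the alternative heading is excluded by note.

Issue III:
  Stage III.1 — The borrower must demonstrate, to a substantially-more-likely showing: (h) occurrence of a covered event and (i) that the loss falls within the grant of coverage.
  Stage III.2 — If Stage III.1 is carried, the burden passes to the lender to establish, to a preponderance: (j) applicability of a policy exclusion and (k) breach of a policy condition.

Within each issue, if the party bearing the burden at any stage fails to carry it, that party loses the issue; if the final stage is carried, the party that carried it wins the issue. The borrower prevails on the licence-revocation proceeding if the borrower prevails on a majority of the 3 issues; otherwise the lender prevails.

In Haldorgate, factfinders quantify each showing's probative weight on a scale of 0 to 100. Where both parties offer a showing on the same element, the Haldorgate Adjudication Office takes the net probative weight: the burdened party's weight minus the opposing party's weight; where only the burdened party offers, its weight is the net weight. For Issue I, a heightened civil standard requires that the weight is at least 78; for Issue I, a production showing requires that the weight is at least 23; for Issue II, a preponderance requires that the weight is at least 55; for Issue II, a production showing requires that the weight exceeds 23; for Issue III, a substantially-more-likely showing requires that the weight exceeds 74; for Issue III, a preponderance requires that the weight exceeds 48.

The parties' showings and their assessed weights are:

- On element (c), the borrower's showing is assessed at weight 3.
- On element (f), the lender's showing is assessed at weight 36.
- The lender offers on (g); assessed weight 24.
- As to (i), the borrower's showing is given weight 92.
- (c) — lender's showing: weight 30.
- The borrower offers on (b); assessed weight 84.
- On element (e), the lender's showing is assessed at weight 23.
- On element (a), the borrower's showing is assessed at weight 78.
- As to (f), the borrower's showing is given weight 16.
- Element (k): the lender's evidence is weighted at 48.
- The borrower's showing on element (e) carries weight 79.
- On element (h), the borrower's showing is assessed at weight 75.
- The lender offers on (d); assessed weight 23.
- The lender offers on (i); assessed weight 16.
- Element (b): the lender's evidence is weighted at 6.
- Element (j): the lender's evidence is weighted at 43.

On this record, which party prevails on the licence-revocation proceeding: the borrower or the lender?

borrower

— Issue I —
Stage I.1 — burden on borrower; standard: a heightened civil standard (weight is at least 78).
    (a): 78 ≥ 78 [met]
    (b): 84 − 6 = 78 ≥ 78 [met]
  All elements met. The burden passes to the lender.
Stage I.2 — burden on lender; standard: a production showing (weight is at least 23).
    (c): 30 − 3 = 27 ≥ 23 [met]
    (d): 23 ≥ 23 [met]
  The lender carries the last stage.
With every stage satisfied, the lender prevails on this issue.
— Issue II —
Stage II.1 — burden on borrower; standard: a preponderance (weight is at least 55).
    (e): 79 − 23 = 56 ≥ 55 [met]
  Stage II.1 carried; the burden shifts to the lender.
Stage II.2 — burden on lender; standard: a production showing (weight exceeds 23).
    (f): 36 − 16 = 20 ≤ 23 [not met]
    (g): 24 > 23 [met]
  The lender does not carry Stage II.2.
The analysis ends at Stage II.2; the borrower prevails on this issue.
— Issue III —
Stage III.1 (borrower, a substantially-more-likely showing, weight exceeds 74): (h) 75 > 74 — meets; (i) net 92−16=76 > 74 — meets.
  Stage III.1 is satisfied; the onus moves to the lender.
Stage III.2 (lender, a preponderance, weight exceeds 48): (j) 43 ≤ 48 — fails; (k) 48 ≤ 48 — fails.
  Stage III.2 not carried; the lender fails its burden.
The borrower prevails on this issue.
Per-issue: Issue I → lender; Issue II → borrower; Issue III → borrower. The borrower must prevail on a majority of issues; overall, the borrower prevails.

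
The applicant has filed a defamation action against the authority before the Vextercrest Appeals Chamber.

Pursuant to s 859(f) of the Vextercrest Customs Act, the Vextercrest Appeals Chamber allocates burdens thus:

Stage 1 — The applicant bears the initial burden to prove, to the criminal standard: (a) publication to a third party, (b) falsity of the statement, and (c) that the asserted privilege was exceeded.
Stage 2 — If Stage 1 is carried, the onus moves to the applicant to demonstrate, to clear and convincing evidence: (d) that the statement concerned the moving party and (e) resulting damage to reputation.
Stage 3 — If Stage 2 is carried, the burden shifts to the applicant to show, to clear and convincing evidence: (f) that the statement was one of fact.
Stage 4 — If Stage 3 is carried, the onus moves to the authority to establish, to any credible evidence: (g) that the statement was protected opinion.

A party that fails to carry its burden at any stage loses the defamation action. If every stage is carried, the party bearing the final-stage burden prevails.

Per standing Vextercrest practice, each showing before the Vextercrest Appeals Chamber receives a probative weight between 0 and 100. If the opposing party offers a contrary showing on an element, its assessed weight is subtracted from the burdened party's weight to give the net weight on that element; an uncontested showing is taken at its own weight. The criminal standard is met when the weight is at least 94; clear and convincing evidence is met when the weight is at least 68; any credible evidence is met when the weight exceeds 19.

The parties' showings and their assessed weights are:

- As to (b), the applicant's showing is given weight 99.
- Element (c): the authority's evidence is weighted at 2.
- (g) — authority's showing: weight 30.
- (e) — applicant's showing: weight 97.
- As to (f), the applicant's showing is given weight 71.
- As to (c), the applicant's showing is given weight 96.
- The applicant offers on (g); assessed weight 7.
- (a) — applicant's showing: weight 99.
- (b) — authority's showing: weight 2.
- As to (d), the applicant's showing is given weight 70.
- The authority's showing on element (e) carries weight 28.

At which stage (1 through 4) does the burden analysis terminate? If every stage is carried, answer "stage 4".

stage 4

Stage 1 (applicant, the criminal standard, weight is at least 94): (a) 99 ≥ 94 — meets; (b) net 99−2=97 ≥ 94 — meets; (c) net 96−2=94 ≥ 94 — meets.
  Stage 1 is satisfied; the applicant continues to bear the burden.
Stage 2 (applicant, clear and convincing evidence, weight is at least 68): (d) 70 ≥ 68 — meets; (e) net 97−28=69 ≥ 68 — meets.
  Stage 2 carried; the burden remains with the applicant.
Stage 3 (applicant, clear and convincing evidence, weight is at least 68): (f) 71 ≥ 68 — meets.
  The applicant carries Stage 3; the authority now bears the burden.
Stage 4 (authority, any credible evidence, weight exceeds 19): (g) net 30−7=23 > 19 — meets.
  The authority carries the last stage.
With every stage satisfied, the authority prevails.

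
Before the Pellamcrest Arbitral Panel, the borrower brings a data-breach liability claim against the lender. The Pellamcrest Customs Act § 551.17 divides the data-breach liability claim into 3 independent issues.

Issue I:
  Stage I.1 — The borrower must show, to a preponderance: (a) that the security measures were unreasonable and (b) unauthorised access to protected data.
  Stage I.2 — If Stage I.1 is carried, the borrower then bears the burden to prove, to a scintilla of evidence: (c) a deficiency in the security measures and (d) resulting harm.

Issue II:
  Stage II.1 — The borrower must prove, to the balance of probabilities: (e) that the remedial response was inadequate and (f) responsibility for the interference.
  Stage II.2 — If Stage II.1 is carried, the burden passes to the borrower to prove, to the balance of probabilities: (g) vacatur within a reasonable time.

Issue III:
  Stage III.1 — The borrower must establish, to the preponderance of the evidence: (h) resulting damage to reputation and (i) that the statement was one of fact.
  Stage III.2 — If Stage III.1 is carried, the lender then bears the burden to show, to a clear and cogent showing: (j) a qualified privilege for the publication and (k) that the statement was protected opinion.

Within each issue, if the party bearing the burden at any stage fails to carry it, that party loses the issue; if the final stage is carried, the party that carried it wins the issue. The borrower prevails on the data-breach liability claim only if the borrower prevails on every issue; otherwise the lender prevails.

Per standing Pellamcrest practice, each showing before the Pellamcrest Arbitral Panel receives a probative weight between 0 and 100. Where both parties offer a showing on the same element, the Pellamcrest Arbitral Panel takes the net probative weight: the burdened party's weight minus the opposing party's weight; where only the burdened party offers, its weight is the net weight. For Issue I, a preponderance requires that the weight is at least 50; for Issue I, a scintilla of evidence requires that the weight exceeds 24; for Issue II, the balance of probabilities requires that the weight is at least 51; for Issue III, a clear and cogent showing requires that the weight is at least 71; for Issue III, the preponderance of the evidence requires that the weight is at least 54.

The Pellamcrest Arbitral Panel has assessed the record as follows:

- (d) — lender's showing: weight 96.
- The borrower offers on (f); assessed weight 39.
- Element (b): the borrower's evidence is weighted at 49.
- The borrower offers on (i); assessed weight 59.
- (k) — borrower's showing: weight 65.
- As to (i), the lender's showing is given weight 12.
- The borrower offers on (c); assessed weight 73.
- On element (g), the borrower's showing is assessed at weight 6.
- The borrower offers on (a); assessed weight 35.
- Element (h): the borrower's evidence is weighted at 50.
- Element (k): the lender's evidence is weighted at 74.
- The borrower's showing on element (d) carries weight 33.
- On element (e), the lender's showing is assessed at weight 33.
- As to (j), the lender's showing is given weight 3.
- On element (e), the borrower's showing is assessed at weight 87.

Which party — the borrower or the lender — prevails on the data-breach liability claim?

lender

— Issue I —
At Stage I.1 the borrower must meet a preponderance (weight is at least 50): on (a) the weight is 35, < 50, so (a) does not meet the standard; on (b) the weight is 49, < 50, so (b) does not meet the standard.
  Not every element is met, so the borrower fails to carry Stage I.1.
The lender prevails on this issue.
— Issue II —
At Stage II.1 the borrower must meet the balance of probabilities (weight is at least 51): on (e) the weight is 87 less the opposing 33 gives net 54, which does reach 51, so (e) meets the standard; on (f) the weight is 39, < 51, so (f) does not meet the standard.
  Not every element is met, so the borrower fails to carry Stage II.1.
The lender prevails on this issue.
— Issue III —
Stage III.1 — burden on borrower; standard: the preponderance of the evidence (weight is at least 54).
    (h): 50 < 54 [not met]
    (i): 59 − 12 = 47 < 54 [not met]
  Not every element is met, so the borrower fails to carry Stage III.1.
The analysis ends at Stage III.1; the lender prevails on this issue.
Per-issue: Issue I → lender; Issue II → lender; Issue III → lender. The borrower must prevail on every issue; overall, the lender prevails.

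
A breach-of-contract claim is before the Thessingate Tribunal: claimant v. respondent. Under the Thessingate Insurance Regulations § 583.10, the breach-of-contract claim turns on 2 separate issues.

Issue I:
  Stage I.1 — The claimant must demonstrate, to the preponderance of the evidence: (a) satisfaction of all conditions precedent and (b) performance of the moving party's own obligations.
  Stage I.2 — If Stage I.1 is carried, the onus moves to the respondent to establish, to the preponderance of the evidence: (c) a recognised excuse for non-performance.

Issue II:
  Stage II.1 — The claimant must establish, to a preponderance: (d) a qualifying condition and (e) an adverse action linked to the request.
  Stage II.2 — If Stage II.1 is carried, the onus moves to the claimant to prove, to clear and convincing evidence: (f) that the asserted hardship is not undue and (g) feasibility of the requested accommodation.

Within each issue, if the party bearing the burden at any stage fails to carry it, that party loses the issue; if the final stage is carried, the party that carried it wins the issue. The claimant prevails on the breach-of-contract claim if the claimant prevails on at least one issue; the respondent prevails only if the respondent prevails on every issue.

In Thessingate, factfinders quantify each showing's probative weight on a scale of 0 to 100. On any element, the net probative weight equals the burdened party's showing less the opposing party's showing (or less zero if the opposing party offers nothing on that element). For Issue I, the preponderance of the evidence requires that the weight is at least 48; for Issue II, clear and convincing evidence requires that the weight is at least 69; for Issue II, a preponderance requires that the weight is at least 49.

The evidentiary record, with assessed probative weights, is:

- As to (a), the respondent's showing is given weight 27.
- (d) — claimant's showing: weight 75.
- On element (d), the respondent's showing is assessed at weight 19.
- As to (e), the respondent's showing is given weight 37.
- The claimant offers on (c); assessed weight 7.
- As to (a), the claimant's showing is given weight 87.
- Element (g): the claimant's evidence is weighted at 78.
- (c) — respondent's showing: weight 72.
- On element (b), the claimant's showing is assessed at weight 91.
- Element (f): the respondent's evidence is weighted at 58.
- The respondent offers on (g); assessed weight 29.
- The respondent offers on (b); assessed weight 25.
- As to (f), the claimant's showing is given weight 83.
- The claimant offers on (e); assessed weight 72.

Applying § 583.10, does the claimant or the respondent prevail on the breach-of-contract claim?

— Issue I —
Stage I.1 (claimant, the preponderance of the evidence, weight is at least 48): (a) net 87−27=60 ≥ 48 — meets; (b) net 91−25=66 ≥ 48 — meets.
  Stage I.1 is satisfied; the onus moves to the respondent.
Stage I.2 (respondent, the preponderance of the evidence, weight is at least 48): (c) net 72−7=65 ≥ 48 — meets.
  Stage I.2 carried; the final stage is satisfied.
Every stage carried; the respondent prevails on this issue.
— Issue II —
Stage II.1 — burden on claimant; standard: a preponderance (weight is at least 49).
    (d): 75 − 19 = 56 ≥ 49 [met]
    (e): 72 − 37 = 35 < 49 [not met]
  Not every element is met, so the claimant fails to carry Stage II.1.
The analysis ends at Stage II.1; the respondent prevails on this issue.
Per-issue: Issue I → respondent; Issue II → respondent. The claimant must prevail on at least one issue; overall, the respondent prevails.

respondent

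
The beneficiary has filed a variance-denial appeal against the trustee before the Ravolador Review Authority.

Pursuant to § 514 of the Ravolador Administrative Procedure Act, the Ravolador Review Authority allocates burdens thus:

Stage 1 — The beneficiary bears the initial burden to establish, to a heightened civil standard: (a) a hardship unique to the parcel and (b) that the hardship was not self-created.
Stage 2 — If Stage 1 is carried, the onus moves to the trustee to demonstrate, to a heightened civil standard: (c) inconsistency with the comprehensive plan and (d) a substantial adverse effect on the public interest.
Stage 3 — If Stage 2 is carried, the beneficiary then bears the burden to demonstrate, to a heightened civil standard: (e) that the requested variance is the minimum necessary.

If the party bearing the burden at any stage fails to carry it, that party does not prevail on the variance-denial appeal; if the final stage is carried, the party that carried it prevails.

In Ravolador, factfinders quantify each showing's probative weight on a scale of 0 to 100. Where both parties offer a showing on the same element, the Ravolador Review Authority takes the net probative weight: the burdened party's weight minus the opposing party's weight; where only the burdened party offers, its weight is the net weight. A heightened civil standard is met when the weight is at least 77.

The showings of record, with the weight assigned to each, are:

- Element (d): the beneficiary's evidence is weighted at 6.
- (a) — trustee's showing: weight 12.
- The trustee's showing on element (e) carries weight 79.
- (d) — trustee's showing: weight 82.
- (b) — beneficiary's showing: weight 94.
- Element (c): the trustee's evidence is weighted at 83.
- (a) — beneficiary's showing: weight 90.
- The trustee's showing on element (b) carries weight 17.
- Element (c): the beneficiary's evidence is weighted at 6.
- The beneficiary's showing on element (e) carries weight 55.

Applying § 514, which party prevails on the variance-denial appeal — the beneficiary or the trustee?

Stage 1 — burden on beneficiary; standard: a heightened civil standard (weight is at least 77).
    (a): 90 − 12 = 78 ≥ 77 [met]
    (b): 94 − 17 = 77 ≥ 77 [met]
  The beneficiary carries Stage 1; the trustee now bears the burden.
Stage 2 — burden on trustee; standard: a heightened civil standard (weight is at least 77).
    (c): 83 − 6 = 77 ≥ 77 [met]
    (d): 82 − 6 = 76 < 77 [not met]
  Stage 2 not carried; the trustee fails its burden.
The beneficiary prevails.

beneficiary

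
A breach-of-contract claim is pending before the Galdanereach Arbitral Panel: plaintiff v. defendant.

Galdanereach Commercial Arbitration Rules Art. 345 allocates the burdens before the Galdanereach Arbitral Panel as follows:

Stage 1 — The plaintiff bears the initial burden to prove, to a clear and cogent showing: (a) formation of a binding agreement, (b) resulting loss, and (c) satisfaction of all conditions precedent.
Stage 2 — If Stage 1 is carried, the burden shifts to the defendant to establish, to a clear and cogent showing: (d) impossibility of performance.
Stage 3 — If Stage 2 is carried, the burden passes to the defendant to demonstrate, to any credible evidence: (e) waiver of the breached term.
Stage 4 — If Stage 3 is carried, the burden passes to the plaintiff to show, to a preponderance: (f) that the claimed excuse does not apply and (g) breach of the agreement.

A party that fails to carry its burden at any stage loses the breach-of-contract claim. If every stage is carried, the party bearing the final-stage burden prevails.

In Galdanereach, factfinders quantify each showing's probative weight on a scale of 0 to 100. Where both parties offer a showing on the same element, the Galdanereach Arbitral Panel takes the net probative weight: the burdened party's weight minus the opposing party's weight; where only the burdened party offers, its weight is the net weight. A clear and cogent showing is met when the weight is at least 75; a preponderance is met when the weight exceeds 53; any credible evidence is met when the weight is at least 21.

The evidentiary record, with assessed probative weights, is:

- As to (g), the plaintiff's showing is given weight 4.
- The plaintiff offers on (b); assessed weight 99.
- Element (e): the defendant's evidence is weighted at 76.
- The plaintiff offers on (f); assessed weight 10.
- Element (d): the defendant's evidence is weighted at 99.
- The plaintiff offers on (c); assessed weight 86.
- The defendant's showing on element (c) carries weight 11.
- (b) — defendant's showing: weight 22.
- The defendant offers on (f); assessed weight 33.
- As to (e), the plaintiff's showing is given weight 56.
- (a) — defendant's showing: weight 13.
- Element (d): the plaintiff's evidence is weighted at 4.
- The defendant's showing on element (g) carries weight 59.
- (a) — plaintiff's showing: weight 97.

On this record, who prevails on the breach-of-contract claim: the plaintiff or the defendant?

At Stage 1 the plaintiff must meet a clear and cogent showing (weight is at least 75): on (a) the weight is 97 less the opposing 13 gives net 84, which does reach 75, so (a) meets the standard; on (b) the weight is 99 less the opposing 22 gives net 77, which does reach 75, so (b) meets the standard; on (c) the weight is 86 less the opposing 11 gives net 75, ≥ 75, so (c) meets the standard.
  Stage 1 is satisfied; the onus moves to the defendant.
At Stage 2 the defendant must meet a clear and cogent showing (weight is at least 75): on (d) the weight is 99 less the opposing 4 gives net 95, ≥ 75, so (d) meets the standard.
  Stage 2 is satisfied; the defendant continues to bear the burden.
At Stage 3 the defendant must meet any credible evidence (weight is at least 21): on (e) the weight is 76 less the opposing 56 gives net 20, < 21, so (e) does not meet the standard.
  The defendant does not carry Stage 3.
So the plaintiff prevails.

plaintiff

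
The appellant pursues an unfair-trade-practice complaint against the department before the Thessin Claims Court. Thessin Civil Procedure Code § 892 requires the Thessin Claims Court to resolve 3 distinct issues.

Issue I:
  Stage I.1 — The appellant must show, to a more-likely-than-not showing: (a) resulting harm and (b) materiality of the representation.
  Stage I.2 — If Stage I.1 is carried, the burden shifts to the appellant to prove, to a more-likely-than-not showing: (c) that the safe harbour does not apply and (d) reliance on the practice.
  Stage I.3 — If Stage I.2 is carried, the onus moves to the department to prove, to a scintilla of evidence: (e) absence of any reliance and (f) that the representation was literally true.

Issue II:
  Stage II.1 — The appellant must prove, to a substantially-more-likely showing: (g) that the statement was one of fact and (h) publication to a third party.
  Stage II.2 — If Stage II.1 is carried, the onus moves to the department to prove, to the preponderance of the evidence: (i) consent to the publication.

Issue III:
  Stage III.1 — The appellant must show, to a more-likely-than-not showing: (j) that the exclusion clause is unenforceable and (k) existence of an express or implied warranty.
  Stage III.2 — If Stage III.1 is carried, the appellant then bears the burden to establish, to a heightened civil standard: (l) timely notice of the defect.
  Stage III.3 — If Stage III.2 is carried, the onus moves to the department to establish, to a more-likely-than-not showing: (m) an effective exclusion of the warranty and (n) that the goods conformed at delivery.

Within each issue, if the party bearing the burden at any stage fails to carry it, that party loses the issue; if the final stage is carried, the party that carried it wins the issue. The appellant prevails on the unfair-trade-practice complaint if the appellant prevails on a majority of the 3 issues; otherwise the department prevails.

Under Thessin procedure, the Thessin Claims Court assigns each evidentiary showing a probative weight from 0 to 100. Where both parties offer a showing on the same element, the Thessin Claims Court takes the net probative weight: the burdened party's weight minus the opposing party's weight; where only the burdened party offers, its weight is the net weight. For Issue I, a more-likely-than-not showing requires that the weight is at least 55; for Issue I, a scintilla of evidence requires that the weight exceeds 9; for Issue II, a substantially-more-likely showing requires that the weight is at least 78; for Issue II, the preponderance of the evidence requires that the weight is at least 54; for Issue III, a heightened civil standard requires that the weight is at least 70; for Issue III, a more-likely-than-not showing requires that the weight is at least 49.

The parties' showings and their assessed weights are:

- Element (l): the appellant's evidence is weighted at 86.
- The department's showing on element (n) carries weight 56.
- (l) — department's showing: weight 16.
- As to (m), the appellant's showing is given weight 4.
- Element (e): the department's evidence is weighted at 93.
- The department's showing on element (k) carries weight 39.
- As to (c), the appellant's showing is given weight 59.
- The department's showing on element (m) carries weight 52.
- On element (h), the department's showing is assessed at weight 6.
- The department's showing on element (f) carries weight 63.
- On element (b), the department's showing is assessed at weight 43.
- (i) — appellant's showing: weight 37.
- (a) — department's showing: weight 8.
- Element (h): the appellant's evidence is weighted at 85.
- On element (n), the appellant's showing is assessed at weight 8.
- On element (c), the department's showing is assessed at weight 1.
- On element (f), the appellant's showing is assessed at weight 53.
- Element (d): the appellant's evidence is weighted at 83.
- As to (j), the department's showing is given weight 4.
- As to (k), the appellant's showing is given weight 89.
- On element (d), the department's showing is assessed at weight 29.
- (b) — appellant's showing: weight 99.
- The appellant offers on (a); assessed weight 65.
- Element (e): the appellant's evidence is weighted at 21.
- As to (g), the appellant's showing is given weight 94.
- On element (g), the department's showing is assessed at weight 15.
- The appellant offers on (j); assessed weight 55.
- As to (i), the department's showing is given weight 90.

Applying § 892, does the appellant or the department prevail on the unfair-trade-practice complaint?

appellant

— Issue I —
Stage I.1 (appellant, a more-likely-than-not showing, weight is at least 55): (a) net 65−8=57 ≥ 55 — meets; (b) net 99−43=56 ≥ 55 — meets.
  Stage I.1 carried; the burden remains with the appellant.
Stage I.2 (appellant, a more-likely-than-not showing, weight is at least 55): (c) net 59−1=58 ≥ 55 — meets; (d) net 83−29=54 < 55 — fails.
  The appellant does not carry Stage I.2.
So the department prevails on this issue.
— Issue II —
At Stage II.1 the appellant must meet a substantially-more-likely showing (weight is at least 78): on (g) the weight is 94 less the opposing 15 gives net 79, ≥ 78, so (g) meets the standard; on (h) the weight is 85 less the opposing 6 gives net 79, which does reach 78, so (h) meets the standard.
  All elements met. The burden passes to the department.
At Stage II.2 the department must meet the preponderance of the evidence (weight is at least 54): on (i) the weight is 90 less the opposing 37 gives net 53, < 54, so (i) does not meet the standard.
  The department does not carry Stage II.2.
So the appellant prevails on this issue.
— Issue III —
Stage III.1 (appellant, a more-likely-than-not showing, weight is at least 49): (j) net 55−4=51 ≥ 49 — meets; (k) net 89−39=50 ≥ 49 — meets.
  Stage III.1 is satisfied; the appellant continues to bear the burden.
Stage III.2 (appellant, a heightened civil standard, weight is at least 70): (l) net 86−16=70 ≥ 70 — meets.
  Stage III.2 carried; the burden shifts to the department.
Stage III.3 (department, a more-likely-than-not showing, weight is at least 49): (m) net 52−4=48 < 49 — fails; (n) net 56−8=48 < 49 — fails.
  Stage III.3 not carried; the department fails its burden.
So the appellant prevails on this issue.
Per-issue: Issue I → department; Issue II → appellant; Issue III → appellant. The appellant must prevail on a majority of issues; overall, the appellant prevails.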